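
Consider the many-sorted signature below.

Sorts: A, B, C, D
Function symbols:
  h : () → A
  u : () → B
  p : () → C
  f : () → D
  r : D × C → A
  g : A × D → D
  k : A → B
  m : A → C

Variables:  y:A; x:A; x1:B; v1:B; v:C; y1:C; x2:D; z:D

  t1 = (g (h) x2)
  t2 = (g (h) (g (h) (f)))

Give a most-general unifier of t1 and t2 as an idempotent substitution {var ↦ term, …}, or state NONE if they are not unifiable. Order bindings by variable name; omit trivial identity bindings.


{x2 ↦ (g (h) (f))}


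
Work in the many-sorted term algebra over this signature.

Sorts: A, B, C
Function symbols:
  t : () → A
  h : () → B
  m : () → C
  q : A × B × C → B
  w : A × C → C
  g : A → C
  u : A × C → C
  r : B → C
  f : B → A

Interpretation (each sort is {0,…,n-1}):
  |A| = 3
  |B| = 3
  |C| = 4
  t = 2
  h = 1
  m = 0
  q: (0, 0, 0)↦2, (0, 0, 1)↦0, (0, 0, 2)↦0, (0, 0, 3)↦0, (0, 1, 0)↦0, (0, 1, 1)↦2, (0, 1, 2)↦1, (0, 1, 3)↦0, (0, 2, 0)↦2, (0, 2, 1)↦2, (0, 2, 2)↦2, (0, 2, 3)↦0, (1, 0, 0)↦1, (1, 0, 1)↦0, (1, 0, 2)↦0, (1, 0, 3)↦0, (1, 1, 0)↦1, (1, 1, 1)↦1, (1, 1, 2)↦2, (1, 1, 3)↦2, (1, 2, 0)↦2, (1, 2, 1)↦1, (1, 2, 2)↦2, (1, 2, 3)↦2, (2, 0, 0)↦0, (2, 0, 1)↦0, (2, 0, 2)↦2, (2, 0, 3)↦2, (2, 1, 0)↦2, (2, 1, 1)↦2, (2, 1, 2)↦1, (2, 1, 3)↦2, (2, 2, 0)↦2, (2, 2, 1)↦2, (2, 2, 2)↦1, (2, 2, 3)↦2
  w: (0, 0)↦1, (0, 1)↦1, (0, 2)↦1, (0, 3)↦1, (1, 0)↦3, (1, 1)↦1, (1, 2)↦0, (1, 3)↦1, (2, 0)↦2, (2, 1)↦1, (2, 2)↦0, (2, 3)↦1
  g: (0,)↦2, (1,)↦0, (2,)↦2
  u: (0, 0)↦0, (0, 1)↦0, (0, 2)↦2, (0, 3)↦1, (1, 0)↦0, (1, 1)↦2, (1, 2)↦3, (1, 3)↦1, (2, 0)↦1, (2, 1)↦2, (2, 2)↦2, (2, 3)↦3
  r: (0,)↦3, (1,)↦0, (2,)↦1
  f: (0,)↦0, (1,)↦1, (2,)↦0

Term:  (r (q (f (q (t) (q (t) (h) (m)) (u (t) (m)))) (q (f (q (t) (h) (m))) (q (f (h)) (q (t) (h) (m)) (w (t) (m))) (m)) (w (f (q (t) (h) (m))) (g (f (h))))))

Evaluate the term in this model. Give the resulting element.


value = 1

  t = 2
  t = 2
  h = 1
  m = 0
  (q (t) (h) (m)) = q(2, 1, 0) = 2
  t = 2
  m = 0
  (u (t) (m)) = u(2, 0) = 1
  (q (t) (q (t) (h) (m)) (u (t) (m))) = q(2, 2, 1) = 2
  (f (q (t) (q (t) (h) (m)) (u (t) (m)))) = f(2,) = 0
  t = 2
  h = 1
  m = 0
  (q (t) (h) (m)) = q(2, 1, 0) = 2
  (f (q (t) (h) (m))) = f(2,) = 0
  h = 1
  (f (h)) = f(1,) = 1
  t = 2
  h = 1
  m = 0
  (q (t) (h) (m)) = q(2, 1, 0) = 2
  t = 2
  m = 0
  (w (t) (m)) = w(2, 0) = 2
  (q (f (h)) (q (t) (h) (m)) (w (t) (m))) = q(1, 2, 2) = 2
  m = 0
  (q (f (q (t) (h) (m))) (q (f (h)) (q (t) (h) (m)) (w (t) (m))) (m)) = q(0, 2, 0) = 2
  t = 2
  h = 1
  m = 0
  (q (t) (h) (m)) = q(2, 1, 0) = 2
  (f (q (t) (h) (m))) = f(2,) = 0
  h = 1
  (f (h)) = f(1,) = 1
  (g (f (h))) = g(1,) = 0
  (w (f (q (t) (h) (m))) (g (f (h)))) = w(0, 0) = 1
  (q (f (q (t) (q (t) (h) (m)) (u (t) (m)))) (q (f (q (t) (h) (m))) (q (f (h)) (q (t) (h) (m)) (w (t) (m))) (m)) (w (f (q (t) (h) (m))) (g (f (h))))) = q(0, 2, 1) = 2
  (r (q (f (q (t) (q (t) (h) (m)) (u (t) (m)))) (q (f (q (t) (h) (m))) (q (f (h)) (q (t) (h) (m)) (w (t) (m))) (m)) (w (f (q (t) (h) (m))) (g (f (h)))))) = r(2,) = 1


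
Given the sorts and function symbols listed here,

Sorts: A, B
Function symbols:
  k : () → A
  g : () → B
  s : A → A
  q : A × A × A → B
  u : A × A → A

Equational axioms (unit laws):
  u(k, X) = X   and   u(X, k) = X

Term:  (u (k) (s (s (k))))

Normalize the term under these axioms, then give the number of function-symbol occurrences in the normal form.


1. (u (k) (s (s (k))))  →  (s (s (k)))
normal form: (s (s (k)))

size = 3


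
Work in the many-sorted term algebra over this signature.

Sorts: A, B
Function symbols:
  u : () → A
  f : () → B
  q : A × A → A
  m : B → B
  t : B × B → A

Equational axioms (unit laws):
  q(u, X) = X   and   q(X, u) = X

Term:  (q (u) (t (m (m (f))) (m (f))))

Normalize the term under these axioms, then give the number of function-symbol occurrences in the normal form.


1. (q (u) (t (m (m (f))) (m (f))))  →  (t (m (m (f))) (m (f)))
normal form: (t (m (m (f))) (m (f)))

size = 6


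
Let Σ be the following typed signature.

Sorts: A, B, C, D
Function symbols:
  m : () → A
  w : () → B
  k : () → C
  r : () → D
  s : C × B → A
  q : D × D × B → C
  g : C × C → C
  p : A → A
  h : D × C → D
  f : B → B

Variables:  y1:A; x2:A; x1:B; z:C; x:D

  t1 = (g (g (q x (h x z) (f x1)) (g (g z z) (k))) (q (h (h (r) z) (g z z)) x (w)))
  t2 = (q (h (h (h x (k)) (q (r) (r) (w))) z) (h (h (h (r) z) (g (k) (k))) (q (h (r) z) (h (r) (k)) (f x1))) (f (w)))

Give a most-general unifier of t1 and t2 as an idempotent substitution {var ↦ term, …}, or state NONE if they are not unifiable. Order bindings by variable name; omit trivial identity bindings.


NONE (not unifiable)

head clash or occurs-check failure — not unifiable


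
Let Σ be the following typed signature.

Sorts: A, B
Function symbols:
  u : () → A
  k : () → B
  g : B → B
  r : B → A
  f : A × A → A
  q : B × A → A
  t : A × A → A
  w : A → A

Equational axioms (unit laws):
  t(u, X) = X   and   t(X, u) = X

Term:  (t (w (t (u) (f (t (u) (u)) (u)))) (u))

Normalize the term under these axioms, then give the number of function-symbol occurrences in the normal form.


size = 4

1. (t (w (t (u) (f (t (u) (u)) (u)))) (u))  →  (w (t (u) (f (t (u) (u)) (u))))
2. (w (t (u) (f (t (u) (u)) (u))))  →  (w (f (t (u) (u)) (u)))
3. (w (f (t (u) (u)) (u)))  →  (w (f (u) (u)))
normal form: (w (f (u) (u)))


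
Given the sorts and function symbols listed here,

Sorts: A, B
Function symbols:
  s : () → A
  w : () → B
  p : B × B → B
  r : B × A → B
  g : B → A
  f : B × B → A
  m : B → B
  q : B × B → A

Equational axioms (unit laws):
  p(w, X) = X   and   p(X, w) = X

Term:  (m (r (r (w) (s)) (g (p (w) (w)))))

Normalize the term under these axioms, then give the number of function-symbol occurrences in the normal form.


1. (m (r (r (w) (s)) (g (p (w) (w)))))  →  (m (r (r (w) (s)) (g (w))))
normal form: (m (r (r (w) (s)) (g (w))))

size = 7


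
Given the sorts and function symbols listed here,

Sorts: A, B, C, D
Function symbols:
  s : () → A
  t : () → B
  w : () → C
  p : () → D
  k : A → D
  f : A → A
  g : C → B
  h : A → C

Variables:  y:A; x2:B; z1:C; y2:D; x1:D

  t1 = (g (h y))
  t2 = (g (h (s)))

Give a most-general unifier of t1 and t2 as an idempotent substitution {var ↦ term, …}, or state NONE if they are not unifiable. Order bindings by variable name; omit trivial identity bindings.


{y ↦ (s)}


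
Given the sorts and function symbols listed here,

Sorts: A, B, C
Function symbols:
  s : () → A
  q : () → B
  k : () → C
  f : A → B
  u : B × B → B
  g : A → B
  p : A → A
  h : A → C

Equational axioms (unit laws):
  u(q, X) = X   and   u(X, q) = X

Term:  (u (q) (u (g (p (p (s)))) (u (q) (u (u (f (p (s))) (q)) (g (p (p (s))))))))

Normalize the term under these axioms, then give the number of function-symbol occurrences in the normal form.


size = 13

1. (u (q) (u (g (p (p (s)))) (u (q) (u (u (f (p (s))) (q)) (g (p (p (s))))))))  →  (u (g (p (p (s)))) (u (q) (u (u (f (p (s))) (q)) (g (p (p (s)))))))
2. (u (g (p (p (s)))) (u (q) (u (u (f (p (s))) (q)) (g (p (p (s)))))))  →  (u (g (p (p (s)))) (u (u (f (p (s))) (q)) (g (p (p (s))))))
3. (u (g (p (p (s)))) (u (u (f (p (s))) (q)) (g (p (p (s))))))  →  (u (g (p (p (s)))) (u (f (p (s))) (g (p (p (s))))))
normal form: (u (g (p (p (s)))) (u (f (p (s))) (g (p (p (s))))))


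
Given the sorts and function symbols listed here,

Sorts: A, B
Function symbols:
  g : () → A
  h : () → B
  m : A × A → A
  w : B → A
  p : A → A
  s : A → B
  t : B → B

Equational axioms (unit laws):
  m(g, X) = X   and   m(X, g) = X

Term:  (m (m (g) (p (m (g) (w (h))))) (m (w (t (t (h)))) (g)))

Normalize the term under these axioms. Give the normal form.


1. (m (m (g) (p (m (g) (w (h))))) (m (w (t (t (h)))) (g)))  →  (m (p (m (g) (w (h)))) (m (w (t (t (h)))) (g)))
2. (m (p (m (g) (w (h)))) (m (w (t (t (h)))) (g)))  →  (m (p (w (h))) (m (w (t (t (h)))) (g)))
3. (m (p (w (h))) (m (w (t (t (h)))) (g)))  →  (m (p (w (h))) (w (t (t (h)))))

normal form = (m (p (w (h))) (w (t (t (h)))))


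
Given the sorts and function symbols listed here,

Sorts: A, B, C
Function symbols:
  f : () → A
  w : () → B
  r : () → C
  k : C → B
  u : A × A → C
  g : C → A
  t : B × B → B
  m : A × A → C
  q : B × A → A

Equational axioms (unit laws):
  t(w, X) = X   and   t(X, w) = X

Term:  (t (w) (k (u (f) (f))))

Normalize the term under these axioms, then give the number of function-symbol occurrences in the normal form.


1. (t (w) (k (u (f) (f))))  →  (k (u (f) (f)))
normal form: (k (u (f) (f)))

size = 4


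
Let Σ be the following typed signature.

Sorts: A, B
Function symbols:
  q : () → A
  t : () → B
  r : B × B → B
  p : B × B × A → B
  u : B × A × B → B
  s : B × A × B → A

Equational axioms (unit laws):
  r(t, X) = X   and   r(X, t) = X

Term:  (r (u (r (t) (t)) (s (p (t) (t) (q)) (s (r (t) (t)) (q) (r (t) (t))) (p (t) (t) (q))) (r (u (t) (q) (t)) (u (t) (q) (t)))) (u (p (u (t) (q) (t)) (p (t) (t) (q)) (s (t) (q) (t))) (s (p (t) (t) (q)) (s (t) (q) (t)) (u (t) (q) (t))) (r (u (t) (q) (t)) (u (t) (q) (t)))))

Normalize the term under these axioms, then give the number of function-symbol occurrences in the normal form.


size = 61

1. (r (u (r (t) (t)) (s (p (t) (t) (q)) (s (r (t) (t)) (q) (r (t) (t))) (p (t) (t) (q))) (r (u (t) (q) (t)) (u (t) (q) (t)))) (u (p (u (t) (q) (t)) (p (t) (t) (q)) (s (t) (q) (t))) (s (p (t) (t) (q)) (s (t) (q) (t)) (u (t) (q) (t))) (r (u (t) (q) (t)) (u (t) (q) (t)))))  →  (r (u (t) (s (p (t) (t) (q)) (s (r (t) (t)) (q) (r (t) (t))) (p (t) (t) (q))) (r (u (t) (q) (t)) (u (t) (q) (t)))) (u (p (u (t) (q) (t)) (p (t) (t) (q)) (s (t) (q) (t))) (s (p (t) (t) (q)) (s (t) (q) (t)) (u (t) (q) (t))) (r (u (t) (q) (t)) (u (t) (q) (t)))))
2. (r (u (t) (s (p (t) (t) (q)) (s (r (t) (t)) (q) (r (t) (t))) (p (t) (t) (q))) (r (u (t) (q) (t)) (u (t) (q) (t)))) (u (p (u (t) (q) (t)) (p (t) (t) (q)) (s (t) (q) (t))) (s (p (t) (t) (q)) (s (t) (q) (t)) (u (t) (q) (t))) (r (u (t) (q) (t)) (u (t) (q) (t)))))  →  (r (u (t) (s (p (t) (t) (q)) (s (t) (q) (r (t) (t))) (p (t) (t) (q))) (r (u (t) (q) (t)) (u (t) (q) (t)))) (u (p (u (t) (q) (t)) (p (t) (t) (q)) (s (t) (q) (t))) (s (p (t) (t) (q)) (s (t) (q) (t)) (u (t) (q) (t))) (r (u (t) (q) (t)) (u (t) (q) (t)))))
3. (r (u (t) (s (p (t) (t) (q)) (s (t) (q) (r (t) (t))) (p (t) (t) (q))) (r (u (t) (q) (t)) (u (t) (q) (t)))) (u (p (u (t) (q) (t)) (p (t) (t) (q)) (s (t) (q) (t))) (s (p (t) (t) (q)) (s (t) (q) (t)) (u (t) (q) (t))) (r (u (t) (q) (t)) (u (t) (q) (t)))))  →  (r (u (t) (s (p (t) (t) (q)) (s (t) (q) (t)) (p (t) (t) (q))) (r (u (t) (q) (t)) (u (t) (q) (t)))) (u (p (u (t) (q) (t)) (p (t) (t) (q)) (s (t) (q) (t))) (s (p (t) (t) (q)) (s (t) (q) (t)) (u (t) (q) (t))) (r (u (t) (q) (t)) (u (t) (q) (t)))))
normal form: (r (u (t) (s (p (t) (t) (q)) (s (t) (q) (t)) (p (t) (t) (q))) (r (u (t) (q) (t)) (u (t) (q) (t)))) (u (p (u (t) (q) (t)) (p (t) (t) (q)) (s (t) (q) (t))) (s (p (t) (t) (q)) (s (t) (q) (t)) (u (t) (q) (t))) (r (u (t) (q) (t)) (u (t) (q) (t)))))


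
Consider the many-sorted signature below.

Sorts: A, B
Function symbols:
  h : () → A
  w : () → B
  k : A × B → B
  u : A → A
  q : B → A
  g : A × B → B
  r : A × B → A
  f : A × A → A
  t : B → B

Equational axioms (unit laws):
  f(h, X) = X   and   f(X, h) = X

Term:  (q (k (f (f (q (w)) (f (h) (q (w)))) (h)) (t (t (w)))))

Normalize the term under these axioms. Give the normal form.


normal form = (q (k (f (q (w)) (q (w))) (t (t (w)))))

1. (q (k (f (f (q (w)) (f (h) (q (w)))) (h)) (t (t (w)))))  →  (q (k (f (q (w)) (f (h) (q (w)))) (t (t (w)))))
2. (q (k (f (q (w)) (f (h) (q (w)))) (t (t (w)))))  →  (q (k (f (q (w)) (q (w))) (t (t (w)))))


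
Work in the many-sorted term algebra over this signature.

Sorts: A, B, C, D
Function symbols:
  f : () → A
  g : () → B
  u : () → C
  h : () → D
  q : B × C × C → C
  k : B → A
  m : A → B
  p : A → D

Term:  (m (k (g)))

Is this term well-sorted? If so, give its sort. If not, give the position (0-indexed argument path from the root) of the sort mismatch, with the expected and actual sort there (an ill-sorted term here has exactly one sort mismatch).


well-sorted; sort = B

    (g) : B
  (k (g)) : A
(m (k (g))) : B


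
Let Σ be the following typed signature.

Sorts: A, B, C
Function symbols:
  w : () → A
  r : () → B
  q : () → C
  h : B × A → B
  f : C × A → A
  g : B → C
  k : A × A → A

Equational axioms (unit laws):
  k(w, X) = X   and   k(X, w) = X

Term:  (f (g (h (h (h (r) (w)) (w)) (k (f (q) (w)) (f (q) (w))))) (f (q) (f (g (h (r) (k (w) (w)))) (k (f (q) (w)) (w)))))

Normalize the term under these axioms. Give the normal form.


1. (f (g (h (h (h (r) (w)) (w)) (k (f (q) (w)) (f (q) (w))))) (f (q) (f (g (h (r) (k (w) (w)))) (k (f (q) (w)) (w)))))  →  (f (g (h (h (h (r) (w)) (w)) (k (f (q) (w)) (f (q) (w))))) (f (q) (f (g (h (r) (w))) (k (f (q) (w)) (w)))))
2. (f (g (h (h (h (r) (w)) (w)) (k (f (q) (w)) (f (q) (w))))) (f (q) (f (g (h (r) (w))) (k (f (q) (w)) (w)))))  →  (f (g (h (h (h (r) (w)) (w)) (k (f (q) (w)) (f (q) (w))))) (f (q) (f (g (h (r) (w))) (f (q) (w)))))

normal form = (f (g (h (h (h (r) (w)) (w)) (k (f (q) (w)) (f (q) (w))))) (f (q) (f (g (h (r) (w))) (f (q) (w)))))


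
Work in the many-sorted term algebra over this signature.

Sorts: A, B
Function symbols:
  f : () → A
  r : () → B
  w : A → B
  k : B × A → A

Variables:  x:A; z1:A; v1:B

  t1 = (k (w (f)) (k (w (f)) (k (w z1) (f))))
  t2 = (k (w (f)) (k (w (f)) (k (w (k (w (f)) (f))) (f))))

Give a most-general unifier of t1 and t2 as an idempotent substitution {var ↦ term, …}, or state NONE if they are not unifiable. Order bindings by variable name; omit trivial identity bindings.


{z1 ↦ (k (w (f)) (f))}


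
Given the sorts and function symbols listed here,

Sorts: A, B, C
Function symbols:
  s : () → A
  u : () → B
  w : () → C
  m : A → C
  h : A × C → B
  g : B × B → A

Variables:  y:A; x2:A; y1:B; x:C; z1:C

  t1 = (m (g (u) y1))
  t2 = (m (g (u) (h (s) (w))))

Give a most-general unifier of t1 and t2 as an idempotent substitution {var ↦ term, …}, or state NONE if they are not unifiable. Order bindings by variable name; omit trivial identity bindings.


{y1 ↦ (h (s) (w))}


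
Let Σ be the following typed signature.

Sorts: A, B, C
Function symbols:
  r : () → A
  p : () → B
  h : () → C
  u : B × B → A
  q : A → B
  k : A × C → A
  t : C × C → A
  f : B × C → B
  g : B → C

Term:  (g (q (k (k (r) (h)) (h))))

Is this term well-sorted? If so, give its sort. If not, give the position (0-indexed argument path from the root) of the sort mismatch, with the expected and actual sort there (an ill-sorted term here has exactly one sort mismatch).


well-sorted; sort = C

        (r) : A
        (h) : C
      (k (r) (h)) : A
      (h) : C
    (k (k (r) (h)) (h)) : A
  (q (k (k (r) (h)) (h))) : B
(g (q (k (k (r) (h)) (h)))) : C


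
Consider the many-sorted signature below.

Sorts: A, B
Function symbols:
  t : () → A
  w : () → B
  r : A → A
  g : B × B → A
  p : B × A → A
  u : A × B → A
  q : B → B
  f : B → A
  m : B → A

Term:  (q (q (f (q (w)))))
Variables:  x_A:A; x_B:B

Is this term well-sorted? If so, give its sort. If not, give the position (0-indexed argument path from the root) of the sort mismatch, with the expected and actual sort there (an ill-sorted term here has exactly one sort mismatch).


        (w) : B
      (q (w)) : B
    (f (q (w))) : A
  (q (f (q (w)))) : ✗ arg 0 at [0, 0] has sort A, expected B

ill-sorted at position [0, 0]: expected B, got A


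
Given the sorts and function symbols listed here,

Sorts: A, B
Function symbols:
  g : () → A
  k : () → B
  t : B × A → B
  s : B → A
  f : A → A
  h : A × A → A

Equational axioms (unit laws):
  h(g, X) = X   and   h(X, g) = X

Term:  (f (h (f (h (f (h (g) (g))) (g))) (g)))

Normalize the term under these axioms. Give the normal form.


1. (f (h (f (h (f (h (g) (g))) (g))) (g)))  →  (f (f (h (f (h (g) (g))) (g))))
2. (f (f (h (f (h (g) (g))) (g))))  →  (f (f (f (h (g) (g)))))
3. (f (f (f (h (g) (g)))))  →  (f (f (f (g))))

normal form = (f (f (f (g))))


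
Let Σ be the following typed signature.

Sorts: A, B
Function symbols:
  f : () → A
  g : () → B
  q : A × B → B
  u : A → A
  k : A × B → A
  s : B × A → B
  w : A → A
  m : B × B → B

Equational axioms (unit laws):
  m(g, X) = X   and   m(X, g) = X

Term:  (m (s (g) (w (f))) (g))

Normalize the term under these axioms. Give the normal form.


normal form = (s (g) (w (f)))

1. (m (s (g) (w (f))) (g))  →  (s (g) (w (f)))


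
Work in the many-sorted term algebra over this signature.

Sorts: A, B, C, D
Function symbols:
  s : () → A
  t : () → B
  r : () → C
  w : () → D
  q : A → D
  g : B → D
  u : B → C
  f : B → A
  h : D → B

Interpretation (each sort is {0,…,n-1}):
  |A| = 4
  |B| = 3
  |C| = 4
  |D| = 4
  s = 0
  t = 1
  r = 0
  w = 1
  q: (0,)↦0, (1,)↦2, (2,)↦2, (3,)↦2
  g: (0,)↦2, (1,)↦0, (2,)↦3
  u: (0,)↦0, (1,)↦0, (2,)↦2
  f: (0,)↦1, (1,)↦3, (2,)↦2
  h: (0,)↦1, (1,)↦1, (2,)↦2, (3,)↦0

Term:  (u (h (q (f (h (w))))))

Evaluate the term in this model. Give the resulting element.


value = 2

  w = 1
  (h (w)) = h(1,) = 1
  (f (h (w))) = f(1,) = 3
  (q (f (h (w)))) = q(3,) = 2
  (h (q (f (h (w))))) = h(2,) = 2
  (u (h (q (f (h (w)))))) = u(2,) = 2


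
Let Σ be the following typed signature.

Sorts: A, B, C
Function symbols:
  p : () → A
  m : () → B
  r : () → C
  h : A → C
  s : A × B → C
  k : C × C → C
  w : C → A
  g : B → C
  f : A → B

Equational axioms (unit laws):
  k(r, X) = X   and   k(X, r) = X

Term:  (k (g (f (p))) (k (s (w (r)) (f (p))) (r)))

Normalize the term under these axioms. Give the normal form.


normal form = (k (g (f (p))) (s (w (r)) (f (p))))

1. (k (g (f (p))) (k (s (w (r)) (f (p))) (r)))  →  (k (g (f (p))) (s (w (r)) (f (p))))


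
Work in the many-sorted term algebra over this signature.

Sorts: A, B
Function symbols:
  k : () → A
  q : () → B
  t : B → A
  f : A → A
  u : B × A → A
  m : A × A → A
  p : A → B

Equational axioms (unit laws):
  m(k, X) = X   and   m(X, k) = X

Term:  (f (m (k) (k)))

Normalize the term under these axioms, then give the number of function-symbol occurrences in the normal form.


1. (f (m (k) (k)))  →  (f (k))
normal form: (f (k))

size = 2


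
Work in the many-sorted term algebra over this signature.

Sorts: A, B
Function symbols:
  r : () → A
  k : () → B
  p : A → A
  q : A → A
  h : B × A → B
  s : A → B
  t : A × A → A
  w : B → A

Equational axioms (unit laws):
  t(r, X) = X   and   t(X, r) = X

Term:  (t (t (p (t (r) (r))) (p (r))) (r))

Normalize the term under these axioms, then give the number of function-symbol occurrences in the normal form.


size = 5

1. (t (t (p (t (r) (r))) (p (r))) (r))  →  (t (p (t (r) (r))) (p (r)))
2. (t (p (t (r) (r))) (p (r)))  →  (t (p (r)) (p (r)))
normal form: (t (p (r)) (p (r)))


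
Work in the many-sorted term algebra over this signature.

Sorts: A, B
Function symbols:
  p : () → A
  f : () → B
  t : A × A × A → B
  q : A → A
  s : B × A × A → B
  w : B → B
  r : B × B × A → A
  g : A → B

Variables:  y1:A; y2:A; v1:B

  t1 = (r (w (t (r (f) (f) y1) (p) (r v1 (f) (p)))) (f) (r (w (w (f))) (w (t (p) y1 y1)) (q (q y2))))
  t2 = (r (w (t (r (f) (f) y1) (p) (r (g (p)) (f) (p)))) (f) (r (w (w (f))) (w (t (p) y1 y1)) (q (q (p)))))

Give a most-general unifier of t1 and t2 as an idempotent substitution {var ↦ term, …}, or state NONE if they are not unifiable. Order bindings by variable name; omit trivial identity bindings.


{v1 ↦ (g (p)), y2 ↦ (p)}


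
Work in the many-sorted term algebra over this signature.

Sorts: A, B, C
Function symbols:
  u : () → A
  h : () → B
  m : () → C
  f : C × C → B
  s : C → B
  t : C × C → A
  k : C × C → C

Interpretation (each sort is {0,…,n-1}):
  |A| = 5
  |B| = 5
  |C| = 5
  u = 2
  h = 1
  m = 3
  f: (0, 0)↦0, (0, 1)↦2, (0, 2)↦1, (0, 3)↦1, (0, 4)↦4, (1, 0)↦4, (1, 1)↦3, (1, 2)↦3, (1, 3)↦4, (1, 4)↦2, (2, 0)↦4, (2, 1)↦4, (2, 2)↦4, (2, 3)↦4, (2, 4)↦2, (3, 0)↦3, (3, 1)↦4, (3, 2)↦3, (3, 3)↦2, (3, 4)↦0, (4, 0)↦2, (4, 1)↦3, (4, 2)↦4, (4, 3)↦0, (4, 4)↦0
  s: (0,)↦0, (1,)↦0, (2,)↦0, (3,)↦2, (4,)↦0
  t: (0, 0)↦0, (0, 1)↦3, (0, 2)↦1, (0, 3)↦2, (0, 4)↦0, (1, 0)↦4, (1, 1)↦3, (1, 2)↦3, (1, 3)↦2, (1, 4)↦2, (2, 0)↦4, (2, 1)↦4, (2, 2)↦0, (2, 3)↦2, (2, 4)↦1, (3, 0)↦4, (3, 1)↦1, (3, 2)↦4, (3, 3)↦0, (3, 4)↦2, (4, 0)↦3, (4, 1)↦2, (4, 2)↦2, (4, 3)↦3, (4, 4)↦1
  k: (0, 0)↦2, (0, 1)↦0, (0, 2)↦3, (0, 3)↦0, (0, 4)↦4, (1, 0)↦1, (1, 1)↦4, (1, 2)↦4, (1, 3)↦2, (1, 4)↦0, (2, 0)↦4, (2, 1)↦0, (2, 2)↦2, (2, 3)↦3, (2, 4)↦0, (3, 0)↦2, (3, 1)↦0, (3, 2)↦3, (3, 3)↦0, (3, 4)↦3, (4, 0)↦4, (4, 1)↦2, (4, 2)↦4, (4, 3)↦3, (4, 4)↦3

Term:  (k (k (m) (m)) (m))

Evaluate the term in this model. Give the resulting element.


  m = 3
  m = 3
  (k (m) (m)) = k(3, 3) = 0
  m = 3
  (k (k (m) (m)) (m)) = k(0, 3) = 0

value = 0


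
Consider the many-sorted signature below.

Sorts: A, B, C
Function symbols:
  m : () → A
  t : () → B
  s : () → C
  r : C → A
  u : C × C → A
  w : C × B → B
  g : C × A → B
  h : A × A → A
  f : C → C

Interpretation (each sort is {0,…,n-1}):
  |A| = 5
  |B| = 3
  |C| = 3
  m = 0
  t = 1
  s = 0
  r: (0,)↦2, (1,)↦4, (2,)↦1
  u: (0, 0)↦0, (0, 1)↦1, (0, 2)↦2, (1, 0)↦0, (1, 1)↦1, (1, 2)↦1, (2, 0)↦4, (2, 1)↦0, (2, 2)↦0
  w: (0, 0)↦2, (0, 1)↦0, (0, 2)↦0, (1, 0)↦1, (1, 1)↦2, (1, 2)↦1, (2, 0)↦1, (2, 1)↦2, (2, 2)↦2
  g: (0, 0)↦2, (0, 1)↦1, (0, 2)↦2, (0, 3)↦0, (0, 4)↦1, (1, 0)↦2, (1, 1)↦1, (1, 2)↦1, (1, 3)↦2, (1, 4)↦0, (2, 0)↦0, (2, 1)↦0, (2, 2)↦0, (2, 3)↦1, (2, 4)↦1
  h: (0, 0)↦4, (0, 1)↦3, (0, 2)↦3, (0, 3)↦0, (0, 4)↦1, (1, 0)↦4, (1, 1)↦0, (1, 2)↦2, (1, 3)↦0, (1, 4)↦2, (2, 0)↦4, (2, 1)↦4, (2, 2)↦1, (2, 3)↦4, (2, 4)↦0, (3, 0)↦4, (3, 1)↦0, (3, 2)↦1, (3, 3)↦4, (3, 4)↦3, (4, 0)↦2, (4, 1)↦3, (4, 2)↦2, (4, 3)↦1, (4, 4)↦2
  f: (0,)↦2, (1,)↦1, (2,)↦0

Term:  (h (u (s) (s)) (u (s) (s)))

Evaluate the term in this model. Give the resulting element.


  s = 0
  s = 0
  (u (s) (s)) = u(0, 0) = 0
  s = 0
  s = 0
  (u (s) (s)) = u(0, 0) = 0
  (h (u (s) (s)) (u (s) (s))) = h(0, 0) = 4

value = 4


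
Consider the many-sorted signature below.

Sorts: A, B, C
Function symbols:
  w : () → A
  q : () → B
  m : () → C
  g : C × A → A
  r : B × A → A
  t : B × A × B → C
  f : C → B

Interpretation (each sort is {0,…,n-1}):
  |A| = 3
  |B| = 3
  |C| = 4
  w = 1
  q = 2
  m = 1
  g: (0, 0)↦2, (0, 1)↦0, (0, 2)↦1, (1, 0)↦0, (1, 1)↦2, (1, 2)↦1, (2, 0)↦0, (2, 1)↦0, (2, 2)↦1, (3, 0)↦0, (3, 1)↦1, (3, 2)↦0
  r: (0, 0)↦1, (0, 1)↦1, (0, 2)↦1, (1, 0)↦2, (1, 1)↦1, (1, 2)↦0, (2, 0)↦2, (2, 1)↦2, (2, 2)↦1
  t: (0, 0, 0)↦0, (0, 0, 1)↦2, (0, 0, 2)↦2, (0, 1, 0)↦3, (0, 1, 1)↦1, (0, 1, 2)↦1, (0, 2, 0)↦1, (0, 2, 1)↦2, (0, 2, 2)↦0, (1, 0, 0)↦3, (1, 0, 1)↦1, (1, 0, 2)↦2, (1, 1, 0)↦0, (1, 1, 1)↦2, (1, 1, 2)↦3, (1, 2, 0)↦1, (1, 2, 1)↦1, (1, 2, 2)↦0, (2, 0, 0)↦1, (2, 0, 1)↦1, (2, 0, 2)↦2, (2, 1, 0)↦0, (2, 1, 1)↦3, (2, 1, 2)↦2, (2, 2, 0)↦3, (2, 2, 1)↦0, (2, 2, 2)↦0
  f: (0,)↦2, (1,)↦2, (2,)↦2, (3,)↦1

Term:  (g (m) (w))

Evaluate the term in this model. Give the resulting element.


value = 2

  m = 1
  w = 1
  (g (m) (w)) = g(1, 1) = 2


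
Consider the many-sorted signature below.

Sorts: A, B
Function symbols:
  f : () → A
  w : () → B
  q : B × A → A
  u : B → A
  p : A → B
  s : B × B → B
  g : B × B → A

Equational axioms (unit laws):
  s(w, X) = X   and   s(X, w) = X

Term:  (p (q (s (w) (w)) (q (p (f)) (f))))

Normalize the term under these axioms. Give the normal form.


normal form = (p (q (w) (q (p (f)) (f))))

1. (p (q (s (w) (w)) (q (p (f)) (f))))  →  (p (q (w) (q (p (f)) (f))))


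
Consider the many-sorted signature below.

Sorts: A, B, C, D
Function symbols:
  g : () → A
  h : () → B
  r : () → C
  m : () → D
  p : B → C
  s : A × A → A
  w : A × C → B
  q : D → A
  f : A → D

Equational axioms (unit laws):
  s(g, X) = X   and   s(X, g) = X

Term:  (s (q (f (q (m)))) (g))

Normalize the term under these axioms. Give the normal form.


normal form = (q (f (q (m))))

1. (s (q (f (q (m)))) (g))  →  (q (f (q (m))))


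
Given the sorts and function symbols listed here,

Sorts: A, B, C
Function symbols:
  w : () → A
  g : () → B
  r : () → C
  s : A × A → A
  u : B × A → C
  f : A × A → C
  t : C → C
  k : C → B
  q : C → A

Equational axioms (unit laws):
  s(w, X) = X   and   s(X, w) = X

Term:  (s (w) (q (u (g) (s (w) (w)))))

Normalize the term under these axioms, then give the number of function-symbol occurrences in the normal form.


size = 4

1. (s (w) (q (u (g) (s (w) (w)))))  →  (q (u (g) (s (w) (w))))
2. (q (u (g) (s (w) (w))))  →  (q (u (g) (w)))
normal form: (q (u (g) (w)))


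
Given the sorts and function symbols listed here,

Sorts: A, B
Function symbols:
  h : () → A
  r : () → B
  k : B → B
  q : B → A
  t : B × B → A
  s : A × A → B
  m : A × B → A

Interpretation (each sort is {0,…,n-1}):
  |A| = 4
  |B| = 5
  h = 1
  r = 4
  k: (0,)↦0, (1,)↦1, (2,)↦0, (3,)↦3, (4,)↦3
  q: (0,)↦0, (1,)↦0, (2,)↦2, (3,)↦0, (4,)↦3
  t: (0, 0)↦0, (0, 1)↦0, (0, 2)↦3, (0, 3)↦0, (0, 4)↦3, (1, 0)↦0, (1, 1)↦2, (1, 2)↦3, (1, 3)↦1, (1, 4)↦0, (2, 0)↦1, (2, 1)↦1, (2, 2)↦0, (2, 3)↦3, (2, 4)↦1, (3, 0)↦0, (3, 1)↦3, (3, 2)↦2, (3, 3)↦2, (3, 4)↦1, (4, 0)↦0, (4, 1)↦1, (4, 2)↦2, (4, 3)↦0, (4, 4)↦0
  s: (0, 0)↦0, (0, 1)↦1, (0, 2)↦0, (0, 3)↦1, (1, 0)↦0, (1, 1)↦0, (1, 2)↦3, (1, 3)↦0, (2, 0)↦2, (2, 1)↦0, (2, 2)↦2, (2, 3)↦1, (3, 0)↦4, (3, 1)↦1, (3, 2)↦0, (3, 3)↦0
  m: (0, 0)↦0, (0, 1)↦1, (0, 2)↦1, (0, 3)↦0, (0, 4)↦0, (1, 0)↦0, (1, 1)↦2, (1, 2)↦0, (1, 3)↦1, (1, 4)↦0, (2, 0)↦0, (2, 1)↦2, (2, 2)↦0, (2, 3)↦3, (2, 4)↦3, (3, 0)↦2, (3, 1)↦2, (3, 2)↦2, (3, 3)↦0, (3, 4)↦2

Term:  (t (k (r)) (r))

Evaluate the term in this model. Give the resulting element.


value = 1

  r = 4
  (k (r)) = k(4,) = 3
  r = 4
  (t (k (r)) (r)) = t(3, 4) = 1


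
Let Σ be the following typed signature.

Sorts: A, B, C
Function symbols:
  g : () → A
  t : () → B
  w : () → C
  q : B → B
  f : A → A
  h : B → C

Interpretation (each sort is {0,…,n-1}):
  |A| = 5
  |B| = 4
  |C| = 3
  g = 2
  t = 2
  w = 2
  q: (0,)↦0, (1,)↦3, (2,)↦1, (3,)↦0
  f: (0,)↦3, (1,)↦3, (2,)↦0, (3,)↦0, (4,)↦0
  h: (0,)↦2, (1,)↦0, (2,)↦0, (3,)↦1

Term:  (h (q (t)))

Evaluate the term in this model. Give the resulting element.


  t = 2
  (q (t)) = q(2,) = 1
  (h (q (t))) = h(1,) = 0

value = 0


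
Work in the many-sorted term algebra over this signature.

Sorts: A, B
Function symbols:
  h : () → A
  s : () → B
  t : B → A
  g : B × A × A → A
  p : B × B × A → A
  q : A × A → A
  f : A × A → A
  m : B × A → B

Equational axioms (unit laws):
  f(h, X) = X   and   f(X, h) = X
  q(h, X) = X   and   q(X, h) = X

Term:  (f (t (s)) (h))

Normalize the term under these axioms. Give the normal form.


1. (f (t (s)) (h))  →  (t (s))

normal form = (t (s))


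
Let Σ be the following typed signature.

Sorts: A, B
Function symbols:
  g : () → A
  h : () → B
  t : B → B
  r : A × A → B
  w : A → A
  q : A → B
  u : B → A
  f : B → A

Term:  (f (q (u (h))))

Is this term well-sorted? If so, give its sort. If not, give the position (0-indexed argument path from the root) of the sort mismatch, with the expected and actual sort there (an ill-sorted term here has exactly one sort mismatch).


well-sorted; sort = A

      (h) : B
    (u (h)) : A
  (q (u (h))) : B
(f (q (u (h)))) : A


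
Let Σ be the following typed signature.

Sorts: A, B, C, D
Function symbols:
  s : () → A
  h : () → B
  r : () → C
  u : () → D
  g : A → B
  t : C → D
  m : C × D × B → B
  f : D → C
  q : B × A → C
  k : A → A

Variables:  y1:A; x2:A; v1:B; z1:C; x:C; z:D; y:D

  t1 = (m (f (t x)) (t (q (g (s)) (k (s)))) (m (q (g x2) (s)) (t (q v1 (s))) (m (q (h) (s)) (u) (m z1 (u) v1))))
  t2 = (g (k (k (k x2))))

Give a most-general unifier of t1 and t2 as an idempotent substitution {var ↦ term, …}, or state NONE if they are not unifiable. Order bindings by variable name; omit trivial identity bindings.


head clash or occurs-check failure — not unifiable

NONE (not unifiable)


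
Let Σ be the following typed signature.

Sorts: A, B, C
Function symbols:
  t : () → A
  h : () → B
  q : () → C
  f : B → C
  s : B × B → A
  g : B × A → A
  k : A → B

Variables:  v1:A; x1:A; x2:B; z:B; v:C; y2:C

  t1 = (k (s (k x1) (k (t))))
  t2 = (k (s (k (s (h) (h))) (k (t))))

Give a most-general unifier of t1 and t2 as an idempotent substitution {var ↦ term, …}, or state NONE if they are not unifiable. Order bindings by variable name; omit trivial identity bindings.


{x1 ↦ (s (h) (h))}


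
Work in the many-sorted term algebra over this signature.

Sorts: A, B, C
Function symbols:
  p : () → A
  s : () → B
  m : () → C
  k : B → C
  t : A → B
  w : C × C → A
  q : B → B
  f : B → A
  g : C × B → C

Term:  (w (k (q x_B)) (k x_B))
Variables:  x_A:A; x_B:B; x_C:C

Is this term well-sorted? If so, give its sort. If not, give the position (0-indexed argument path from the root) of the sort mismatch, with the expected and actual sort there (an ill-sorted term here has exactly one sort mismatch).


      x_B : B
    (q x_B) : B
  (k (q x_B)) : C
    x_B : B
  (k x_B) : C
(w (k (q x_B)) (k x_B)) : A

well-sorted; sort = A


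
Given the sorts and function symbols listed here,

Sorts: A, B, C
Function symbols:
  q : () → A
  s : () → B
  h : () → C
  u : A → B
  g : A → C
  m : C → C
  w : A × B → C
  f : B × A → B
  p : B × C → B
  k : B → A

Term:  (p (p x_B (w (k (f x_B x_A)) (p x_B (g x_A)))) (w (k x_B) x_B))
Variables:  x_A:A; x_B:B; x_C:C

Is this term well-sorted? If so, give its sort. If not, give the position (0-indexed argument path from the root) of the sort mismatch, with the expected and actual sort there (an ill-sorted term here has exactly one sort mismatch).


    x_B : B
          x_B : B
          x_A : A
        (f x_B x_A) : B
      (k (f x_B x_A)) : A
        x_B : B
          x_A : A
        (g x_A) : C
      (p x_B (g x_A)) : B
    (w (k (f x_B x_A)) (p x_B (g x_A))) : C
  (p x_B (w (k (f x_B x_A)) (p x_B (g x_A)))) : B
      x_B : B
    (k x_B) : A
    x_B : B
  (w (k x_B) x_B) : C
(p (p x_B (w (k (f x_B x_A)) (p x_B (g x_A)))) (w (k x_B) x_B)) : B

well-sorted; sort = B


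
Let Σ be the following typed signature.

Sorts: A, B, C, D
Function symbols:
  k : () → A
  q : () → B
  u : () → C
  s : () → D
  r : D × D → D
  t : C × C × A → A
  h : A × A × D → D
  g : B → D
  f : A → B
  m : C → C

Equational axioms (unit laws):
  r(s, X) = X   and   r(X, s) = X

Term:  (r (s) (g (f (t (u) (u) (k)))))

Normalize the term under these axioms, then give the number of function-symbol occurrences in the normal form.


1. (r (s) (g (f (t (u) (u) (k)))))  →  (g (f (t (u) (u) (k))))
normal form: (g (f (t (u) (u) (k))))

size = 6


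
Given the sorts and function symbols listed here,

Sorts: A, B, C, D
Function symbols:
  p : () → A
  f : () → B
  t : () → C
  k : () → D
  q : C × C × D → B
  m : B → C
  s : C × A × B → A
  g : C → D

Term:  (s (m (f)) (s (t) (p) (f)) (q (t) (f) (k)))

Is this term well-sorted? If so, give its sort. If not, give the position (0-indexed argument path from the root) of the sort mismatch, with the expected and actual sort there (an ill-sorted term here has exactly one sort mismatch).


    (f) : B
  (m (f)) : C
    (t) : C
    (p) : A
    (f) : B
  (s (t) (p) (f)) : A
    (t) : C
    (f) : B
    (k) : D
  (q (t) (f) (k)) : ✗ arg 1 at [2, 1] has sort B, expected C

ill-sorted at position [2, 1]: expected C, got B


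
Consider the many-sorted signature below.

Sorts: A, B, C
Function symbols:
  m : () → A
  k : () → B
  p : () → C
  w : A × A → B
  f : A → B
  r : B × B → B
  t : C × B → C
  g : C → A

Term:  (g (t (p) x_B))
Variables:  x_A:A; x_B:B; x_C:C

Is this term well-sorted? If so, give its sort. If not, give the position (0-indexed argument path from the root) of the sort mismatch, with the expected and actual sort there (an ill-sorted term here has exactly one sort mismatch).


well-sorted; sort = A

    (p) : C
    x_B : B
  (t (p) x_B) : C
(g (t (p) x_B)) : A


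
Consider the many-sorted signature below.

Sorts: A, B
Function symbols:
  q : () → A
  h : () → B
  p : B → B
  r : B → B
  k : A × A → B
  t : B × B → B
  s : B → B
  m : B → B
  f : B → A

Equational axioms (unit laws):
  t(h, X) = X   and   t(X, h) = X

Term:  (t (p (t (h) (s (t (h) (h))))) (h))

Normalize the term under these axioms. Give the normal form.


1. (t (p (t (h) (s (t (h) (h))))) (h))  →  (p (t (h) (s (t (h) (h)))))
2. (p (t (h) (s (t (h) (h)))))  →  (p (s (t (h) (h))))
3. (p (s (t (h) (h))))  →  (p (s (h)))

normal form = (p (s (h)))


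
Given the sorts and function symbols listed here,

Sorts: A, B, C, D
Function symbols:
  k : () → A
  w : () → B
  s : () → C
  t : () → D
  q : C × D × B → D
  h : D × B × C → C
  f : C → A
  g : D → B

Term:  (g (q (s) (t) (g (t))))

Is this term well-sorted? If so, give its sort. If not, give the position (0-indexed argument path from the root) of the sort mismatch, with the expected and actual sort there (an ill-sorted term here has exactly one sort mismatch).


    (s) : C
    (t) : D
      (t) : D
    (g (t)) : B
  (q (s) (t) (g (t))) : D
(g (q (s) (t) (g (t)))) : B

well-sorted; sort = B


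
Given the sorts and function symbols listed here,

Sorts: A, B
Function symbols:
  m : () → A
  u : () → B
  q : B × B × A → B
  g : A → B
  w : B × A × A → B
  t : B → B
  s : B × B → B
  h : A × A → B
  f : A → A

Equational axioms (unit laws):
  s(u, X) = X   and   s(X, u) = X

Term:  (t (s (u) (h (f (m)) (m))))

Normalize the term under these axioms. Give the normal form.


normal form = (t (h (f (m)) (m)))

1. (t (s (u) (h (f (m)) (m))))  →  (t (h (f (m)) (m)))


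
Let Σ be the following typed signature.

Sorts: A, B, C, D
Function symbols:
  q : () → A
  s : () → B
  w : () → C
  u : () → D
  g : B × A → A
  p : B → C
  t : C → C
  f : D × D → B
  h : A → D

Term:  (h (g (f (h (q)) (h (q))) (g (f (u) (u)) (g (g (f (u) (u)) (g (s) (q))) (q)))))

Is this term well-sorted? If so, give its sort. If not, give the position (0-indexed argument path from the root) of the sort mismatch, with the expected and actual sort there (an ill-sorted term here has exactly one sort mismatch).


        (q) : A
      (h (q)) : D
        (q) : A
      (h (q)) : D
    (f (h (q)) (h (q))) : B
        (u) : D
        (u) : D
      (f (u) (u)) : B
            (u) : D
            (u) : D
          (f (u) (u)) : B
            (s) : B
            (q) : A
          (g (s) (q)) : A
        (g (f (u) (u)) (g (s) (q))) : A
        (q) : A
      (g (g (f (u) (u)) (g (s) (q))) (q)) : ✗ arg 0 at [0, 1, 1, 0] has sort A, expected B

ill-sorted at position [0, 1, 1, 0]: expected B, got A


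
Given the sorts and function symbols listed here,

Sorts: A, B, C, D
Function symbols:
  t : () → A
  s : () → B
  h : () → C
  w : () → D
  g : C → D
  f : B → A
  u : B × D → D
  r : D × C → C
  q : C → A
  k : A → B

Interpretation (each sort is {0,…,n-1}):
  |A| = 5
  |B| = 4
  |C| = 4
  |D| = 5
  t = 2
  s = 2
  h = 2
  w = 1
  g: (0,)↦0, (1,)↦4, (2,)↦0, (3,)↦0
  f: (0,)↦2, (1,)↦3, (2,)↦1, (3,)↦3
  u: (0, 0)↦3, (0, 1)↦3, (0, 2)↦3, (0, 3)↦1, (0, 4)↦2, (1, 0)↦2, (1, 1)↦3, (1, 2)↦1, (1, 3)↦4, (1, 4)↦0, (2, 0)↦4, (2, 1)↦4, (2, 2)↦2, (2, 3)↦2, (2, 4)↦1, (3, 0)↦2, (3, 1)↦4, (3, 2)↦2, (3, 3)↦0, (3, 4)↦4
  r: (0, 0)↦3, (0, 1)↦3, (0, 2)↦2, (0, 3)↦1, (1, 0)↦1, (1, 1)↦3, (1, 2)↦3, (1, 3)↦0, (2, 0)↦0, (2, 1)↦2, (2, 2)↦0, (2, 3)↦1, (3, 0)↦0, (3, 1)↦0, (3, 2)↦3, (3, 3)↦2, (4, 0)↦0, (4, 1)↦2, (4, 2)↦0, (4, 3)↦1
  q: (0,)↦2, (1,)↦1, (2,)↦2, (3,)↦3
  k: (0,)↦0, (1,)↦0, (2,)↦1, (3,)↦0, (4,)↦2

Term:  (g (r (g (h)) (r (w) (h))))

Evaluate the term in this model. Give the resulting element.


  h = 2
  (g (h)) = g(2,) = 0
  w = 1
  h = 2
  (r (w) (h)) = r(1, 2) = 3
  (r (g (h)) (r (w) (h))) = r(0, 3) = 1
  (g (r (g (h)) (r (w) (h)))) = g(1,) = 4

value = 4


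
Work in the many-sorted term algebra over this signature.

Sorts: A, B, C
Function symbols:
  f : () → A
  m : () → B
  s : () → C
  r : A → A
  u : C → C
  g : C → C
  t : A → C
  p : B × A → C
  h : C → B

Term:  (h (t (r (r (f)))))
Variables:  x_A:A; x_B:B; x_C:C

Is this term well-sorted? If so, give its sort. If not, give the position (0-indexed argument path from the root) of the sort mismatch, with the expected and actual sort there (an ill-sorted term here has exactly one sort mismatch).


well-sorted; sort = B

        (f) : A
      (r (f)) : A
    (r (r (f))) : A
  (t (r (r (f)))) : C
(h (t (r (r (f))))) : B


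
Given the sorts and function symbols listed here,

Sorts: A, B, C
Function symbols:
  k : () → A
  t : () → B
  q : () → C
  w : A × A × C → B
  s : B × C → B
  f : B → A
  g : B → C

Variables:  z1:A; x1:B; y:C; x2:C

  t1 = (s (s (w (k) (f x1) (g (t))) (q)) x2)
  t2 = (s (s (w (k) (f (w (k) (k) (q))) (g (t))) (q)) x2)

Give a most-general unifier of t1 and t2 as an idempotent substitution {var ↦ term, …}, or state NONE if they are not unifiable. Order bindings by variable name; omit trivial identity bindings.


{x1 ↦ (w (k) (k) (q))}


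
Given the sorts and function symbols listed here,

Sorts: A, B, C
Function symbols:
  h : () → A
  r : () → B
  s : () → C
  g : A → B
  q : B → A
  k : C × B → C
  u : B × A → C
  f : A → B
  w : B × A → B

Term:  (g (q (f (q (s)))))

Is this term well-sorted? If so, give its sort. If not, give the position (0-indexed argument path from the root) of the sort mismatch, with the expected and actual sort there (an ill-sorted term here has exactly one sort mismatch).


ill-sorted at position [0, 0, 0, 0]: expected B, got C

        (s) : C
      (q (s)) : ✗ arg 0 at [0, 0, 0, 0] has sort C, expected B


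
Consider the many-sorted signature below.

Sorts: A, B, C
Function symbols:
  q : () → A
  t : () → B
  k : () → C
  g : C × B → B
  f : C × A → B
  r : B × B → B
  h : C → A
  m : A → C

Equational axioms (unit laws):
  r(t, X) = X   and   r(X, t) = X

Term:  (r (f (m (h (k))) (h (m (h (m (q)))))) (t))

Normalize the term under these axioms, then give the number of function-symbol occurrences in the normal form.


1. (r (f (m (h (k))) (h (m (h (m (q)))))) (t))  →  (f (m (h (k))) (h (m (h (m (q))))))
normal form: (f (m (h (k))) (h (m (h (m (q))))))

size = 9


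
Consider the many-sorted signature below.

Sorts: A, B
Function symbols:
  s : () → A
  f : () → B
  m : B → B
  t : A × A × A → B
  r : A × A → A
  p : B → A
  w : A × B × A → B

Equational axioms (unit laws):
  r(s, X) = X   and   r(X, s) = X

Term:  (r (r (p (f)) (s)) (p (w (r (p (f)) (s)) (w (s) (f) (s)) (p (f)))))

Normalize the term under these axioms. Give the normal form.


1. (r (r (p (f)) (s)) (p (w (r (p (f)) (s)) (w (s) (f) (s)) (p (f)))))  →  (r (p (f)) (p (w (r (p (f)) (s)) (w (s) (f) (s)) (p (f)))))
2. (r (p (f)) (p (w (r (p (f)) (s)) (w (s) (f) (s)) (p (f)))))  →  (r (p (f)) (p (w (p (f)) (w (s) (f) (s)) (p (f)))))

normal form = (r (p (f)) (p (w (p (f)) (w (s) (f) (s)) (p (f)))))
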